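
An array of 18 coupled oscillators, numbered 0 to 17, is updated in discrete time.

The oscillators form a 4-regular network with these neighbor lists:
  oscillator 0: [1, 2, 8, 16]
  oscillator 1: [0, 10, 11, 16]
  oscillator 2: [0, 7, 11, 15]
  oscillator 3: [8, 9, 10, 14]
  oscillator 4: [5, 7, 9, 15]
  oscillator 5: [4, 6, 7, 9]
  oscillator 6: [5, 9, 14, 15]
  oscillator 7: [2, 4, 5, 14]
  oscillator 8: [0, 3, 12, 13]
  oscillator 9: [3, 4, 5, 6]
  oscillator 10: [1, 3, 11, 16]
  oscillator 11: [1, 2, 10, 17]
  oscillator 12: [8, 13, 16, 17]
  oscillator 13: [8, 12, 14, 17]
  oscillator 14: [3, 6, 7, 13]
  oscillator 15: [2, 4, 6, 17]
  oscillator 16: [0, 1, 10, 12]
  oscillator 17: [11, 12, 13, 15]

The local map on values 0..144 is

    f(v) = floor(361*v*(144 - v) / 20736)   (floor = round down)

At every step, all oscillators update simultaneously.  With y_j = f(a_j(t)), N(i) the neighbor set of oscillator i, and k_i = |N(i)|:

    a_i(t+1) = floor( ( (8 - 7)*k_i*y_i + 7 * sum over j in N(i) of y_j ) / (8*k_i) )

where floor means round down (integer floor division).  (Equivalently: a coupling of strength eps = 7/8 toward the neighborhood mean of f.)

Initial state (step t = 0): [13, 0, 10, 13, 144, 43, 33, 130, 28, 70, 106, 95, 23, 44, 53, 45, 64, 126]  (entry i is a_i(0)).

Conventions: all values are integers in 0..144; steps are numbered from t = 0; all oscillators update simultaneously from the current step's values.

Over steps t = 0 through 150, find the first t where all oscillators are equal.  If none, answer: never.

Answer: 4
Key observation: Synchronization is absorbing here: once all oscillators are equal they stay equal, and step 4 is the first all-equal step.

Derivation:
t=0: [13, 0, 10, 13, 144, 43, 33, 130, 28, 70, 106, 95, 23, 44, 53, 45, 64, 126]  (not all equal)
t=1: [40, 58, 50, 69, 59, 49, 78, 43, 46, 47, 52, 39, 62, 58, 53, 36, 43, 66]  (not all equal)
t=2: [79, 76, 72, 81, 76, 82, 78, 82, 83, 85, 80, 83, 82, 84, 84, 84, 81, 79]  (not all equal)
t=3: [88, 88, 88, 87, 87, 88, 87, 88, 88, 88, 88, 89, 88, 87, 87, 88, 88, 87]  (not all equal)
t=4: [85, 85, 85, 85, 85, 85, 85, 85, 85, 85, 85, 85, 85, 85, 85, 85, 85, 85]  (all equal)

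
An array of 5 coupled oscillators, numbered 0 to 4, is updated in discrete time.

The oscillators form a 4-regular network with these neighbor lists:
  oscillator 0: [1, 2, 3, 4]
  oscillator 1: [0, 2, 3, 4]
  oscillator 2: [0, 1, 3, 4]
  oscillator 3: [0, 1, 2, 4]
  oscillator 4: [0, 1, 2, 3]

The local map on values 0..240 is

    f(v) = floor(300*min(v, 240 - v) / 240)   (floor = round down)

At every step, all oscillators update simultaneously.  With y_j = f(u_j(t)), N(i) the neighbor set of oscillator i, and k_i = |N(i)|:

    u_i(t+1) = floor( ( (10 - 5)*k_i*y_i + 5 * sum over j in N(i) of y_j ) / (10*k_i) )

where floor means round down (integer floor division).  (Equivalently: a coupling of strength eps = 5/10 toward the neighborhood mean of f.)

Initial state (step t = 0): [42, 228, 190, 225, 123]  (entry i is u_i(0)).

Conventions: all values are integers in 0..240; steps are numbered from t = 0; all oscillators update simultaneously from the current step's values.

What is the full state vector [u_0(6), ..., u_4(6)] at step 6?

Simulating step by step:
t=0: [42, 228, 190, 225, 123]
t=1: [56, 42, 59, 43, 91]
t=2: [71, 64, 72, 65, 87]
t=3: [88, 85, 89, 86, 96]
t=4: [110, 109, 110, 109, 114]
t=5: [137, 137, 137, 137, 139]
t=6: [127, 127, 127, 127, 127]

Answer: [127, 127, 127, 127, 127]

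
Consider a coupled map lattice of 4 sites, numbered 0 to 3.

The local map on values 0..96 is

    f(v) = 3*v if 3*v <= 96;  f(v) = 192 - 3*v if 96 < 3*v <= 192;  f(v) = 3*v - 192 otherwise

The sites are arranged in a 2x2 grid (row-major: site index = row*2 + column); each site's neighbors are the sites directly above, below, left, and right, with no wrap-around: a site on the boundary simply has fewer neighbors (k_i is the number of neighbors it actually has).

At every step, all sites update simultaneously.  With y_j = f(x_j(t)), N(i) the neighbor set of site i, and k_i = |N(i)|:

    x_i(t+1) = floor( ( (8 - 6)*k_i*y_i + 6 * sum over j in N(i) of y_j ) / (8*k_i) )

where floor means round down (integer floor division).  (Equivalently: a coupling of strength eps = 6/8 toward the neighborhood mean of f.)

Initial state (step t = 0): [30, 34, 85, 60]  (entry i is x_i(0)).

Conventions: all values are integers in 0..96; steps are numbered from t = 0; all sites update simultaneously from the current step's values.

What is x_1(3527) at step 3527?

Simulating step by step:
t=0: [30, 34, 85, 60]
t=1: [79, 60, 54, 60]
t=2: [27, 24, 28, 18]
t=3: [78, 68, 71, 72]
t=4: [22, 27, 30, 18]
t=5: [80, 65, 67, 77]
t=6: [16, 33, 34, 14]
t=7: [80, 57, 56, 79]
t=8: [28, 40, 40, 28]
t=9: [75, 81, 81, 75]
t=10: [46, 37, 37, 46]
t=11: [74, 60, 60, 74]
t=12: [16, 25, 25, 16]
t=13: [68, 54, 54, 68]
t=14: [25, 16, 16, 25]
t=15: [54, 68, 68, 54]
t=16: [16, 25, 25, 16]

Answer: x_1(3527) = 68
Key observation: The state at step 12, [16, 25, 25, 16], reappears at step 16: the system is in a cycle of period 4 from step 12 on.  Therefore the state at step 3527 equals the state at step 12 + ((3527 - 12) mod 4) = 15, which is [54, 68, 68, 54].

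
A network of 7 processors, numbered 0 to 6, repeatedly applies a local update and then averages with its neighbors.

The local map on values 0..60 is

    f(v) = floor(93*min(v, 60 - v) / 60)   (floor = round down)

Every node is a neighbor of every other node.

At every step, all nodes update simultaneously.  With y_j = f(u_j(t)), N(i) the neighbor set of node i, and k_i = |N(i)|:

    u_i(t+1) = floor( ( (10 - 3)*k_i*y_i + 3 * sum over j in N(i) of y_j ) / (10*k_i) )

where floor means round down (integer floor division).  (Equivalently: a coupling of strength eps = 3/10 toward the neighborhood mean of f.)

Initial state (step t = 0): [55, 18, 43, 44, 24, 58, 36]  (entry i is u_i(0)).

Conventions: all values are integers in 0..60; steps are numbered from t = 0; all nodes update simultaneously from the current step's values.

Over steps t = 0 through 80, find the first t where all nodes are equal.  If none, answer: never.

Answer: never
Key observation: The state at step 10 reappears at step 12 — the system is in a cycle of period 2 from step 10 on.  No step 0..12 is synchronized, and the cycle repeats forever, so no step up to 80 (or ever) has all nodes equal.

Derivation:
t=0: [55, 18, 43, 44, 24, 58, 36]  (not all equal)
t=1: [12, 25, 24, 23, 32, 10, 32]  (not all equal)
t=2: [23, 36, 35, 34, 39, 21, 39]  (not all equal)
t=3: [35, 36, 37, 38, 33, 33, 33]  (not all equal)
t=4: [38, 37, 36, 35, 40, 40, 40]  (not all equal)
t=5: [33, 34, 35, 36, 32, 32, 32]  (not all equal)
t=6: [40, 40, 38, 38, 42, 42, 42]  (not all equal)
t=7: [30, 30, 32, 32, 28, 28, 28]  (not all equal)
t=8: [45, 45, 43, 43, 43, 43, 43]  (not all equal)
t=9: [23, 23, 25, 25, 25, 25, 25]  (not all equal)
t=10: [35, 35, 37, 37, 37, 37, 37]  (not all equal)
t=11: [37, 37, 35, 35, 35, 35, 35]  (not all equal)
t=12: [35, 35, 37, 37, 37, 37, 37]  (not all equal)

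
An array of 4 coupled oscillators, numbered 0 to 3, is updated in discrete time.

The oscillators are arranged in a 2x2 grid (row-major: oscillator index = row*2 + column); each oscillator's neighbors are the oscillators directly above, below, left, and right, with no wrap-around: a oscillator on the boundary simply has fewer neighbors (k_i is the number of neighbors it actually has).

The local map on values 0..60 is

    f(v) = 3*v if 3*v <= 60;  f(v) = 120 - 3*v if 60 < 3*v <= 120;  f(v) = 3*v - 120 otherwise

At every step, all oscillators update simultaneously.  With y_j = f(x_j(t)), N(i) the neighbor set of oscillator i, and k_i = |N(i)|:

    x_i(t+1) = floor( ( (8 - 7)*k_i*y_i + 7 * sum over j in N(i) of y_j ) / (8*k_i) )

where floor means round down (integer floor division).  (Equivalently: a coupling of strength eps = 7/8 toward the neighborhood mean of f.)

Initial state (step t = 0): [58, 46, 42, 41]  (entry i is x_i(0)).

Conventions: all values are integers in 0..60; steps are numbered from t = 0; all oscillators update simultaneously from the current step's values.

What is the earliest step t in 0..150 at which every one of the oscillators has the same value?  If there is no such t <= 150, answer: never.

Simulating step by step:
t=0: [58, 46, 42, 41]  (not all equal)
t=1: [17, 27, 25, 10]  (not all equal)
t=2: [43, 40, 41, 40]  (not all equal)
t=3: [2, 3, 4, 1]  (not all equal)
t=4: [9, 5, 5, 9]  (not all equal)
t=5: [16, 25, 25, 16]  (not all equal)
t=6: [45, 47, 47, 45]  (not all equal)
t=7: [20, 15, 15, 20]  (not all equal)
t=8: [46, 58, 58, 46]  (not all equal)
t=9: [49, 22, 22, 49]  (not all equal)
t=10: [50, 30, 30, 50]  (not all equal)
t=11: [30, 30, 30, 30]  (all equal)

Answer: 11
Key observation: Synchronization is absorbing here: once all oscillators are equal they stay equal, and step 11 is the first all-equal step.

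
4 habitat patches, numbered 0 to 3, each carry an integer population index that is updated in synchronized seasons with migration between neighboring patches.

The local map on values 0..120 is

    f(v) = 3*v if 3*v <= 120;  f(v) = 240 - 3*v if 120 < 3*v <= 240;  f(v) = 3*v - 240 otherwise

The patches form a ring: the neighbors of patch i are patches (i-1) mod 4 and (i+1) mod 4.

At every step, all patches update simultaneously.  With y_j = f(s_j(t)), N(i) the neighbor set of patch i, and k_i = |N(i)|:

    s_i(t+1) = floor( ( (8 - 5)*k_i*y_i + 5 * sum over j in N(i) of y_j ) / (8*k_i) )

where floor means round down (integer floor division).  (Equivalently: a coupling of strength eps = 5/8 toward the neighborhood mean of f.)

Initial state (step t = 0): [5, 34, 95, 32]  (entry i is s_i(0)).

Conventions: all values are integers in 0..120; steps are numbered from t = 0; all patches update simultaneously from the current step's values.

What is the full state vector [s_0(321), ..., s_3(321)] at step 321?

Answer: [114, 114, 114, 114]
Key observation: The state at step 14, [102, 102, 102, 102], reappears at step 18: the system is in a cycle of period 4 from step 14 on.  Therefore the state at step 321 equals the state at step 14 + ((321 - 14) mod 4) = 17, which is [114, 114, 114, 114].

Derivation:
t=0: [5, 34, 95, 32]
t=1: [67, 57, 78, 54]
t=2: [60, 39, 48, 43]
t=3: [93, 92, 107, 90]
t=4: [35, 51, 51, 48]
t=5: [96, 92, 89, 96]
t=6: [44, 36, 36, 41]
t=7: [110, 108, 110, 111]
t=8: [89, 87, 89, 91]
t=9: [27, 24, 27, 29]
t=10: [80, 77, 80, 83]
t=11: [5, 3, 5, 3]
t=12: [11, 12, 11, 12]
t=13: [34, 34, 34, 34]
t=14: [102, 102, 102, 102]
t=15: [66, 66, 66, 66]
t=16: [42, 42, 42, 42]
t=17: [114, 114, 114, 114]
t=18: [102, 102, 102, 102]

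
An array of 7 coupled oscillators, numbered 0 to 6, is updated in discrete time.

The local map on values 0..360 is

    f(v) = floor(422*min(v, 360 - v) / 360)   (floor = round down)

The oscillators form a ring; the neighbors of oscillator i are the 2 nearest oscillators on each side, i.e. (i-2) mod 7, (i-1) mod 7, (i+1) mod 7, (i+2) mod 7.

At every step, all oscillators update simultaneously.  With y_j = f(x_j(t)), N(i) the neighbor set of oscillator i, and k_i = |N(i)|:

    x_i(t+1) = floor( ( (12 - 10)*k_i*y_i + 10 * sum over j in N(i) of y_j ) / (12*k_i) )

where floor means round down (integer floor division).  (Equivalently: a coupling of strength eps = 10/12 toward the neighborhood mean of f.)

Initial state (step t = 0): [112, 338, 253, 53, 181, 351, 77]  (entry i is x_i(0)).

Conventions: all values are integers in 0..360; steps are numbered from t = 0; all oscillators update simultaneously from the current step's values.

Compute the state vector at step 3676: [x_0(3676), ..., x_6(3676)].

Simulating step by step:
t=0: [112, 338, 253, 53, 181, 351, 77]
t=1: [73, 89, 109, 87, 94, 104, 93]
t=2: [110, 105, 104, 113, 113, 104, 105]
t=3: [123, 125, 127, 125, 125, 127, 125]
t=4: [146, 146, 145, 146, 146, 145, 146]
t=5: [170, 170, 170, 170, 170, 170, 170]
t=6: [199, 199, 199, 199, 199, 199, 199]
t=7: [188, 188, 188, 188, 188, 188, 188]
t=8: [201, 201, 201, 201, 201, 201, 201]
t=9: [186, 186, 186, 186, 186, 186, 186]
t=10: [203, 203, 203, 203, 203, 203, 203]
t=11: [184, 184, 184, 184, 184, 184, 184]
t=12: [206, 206, 206, 206, 206, 206, 206]
t=13: [180, 180, 180, 180, 180, 180, 180]
t=14: [211, 211, 211, 211, 211, 211, 211]
t=15: [174, 174, 174, 174, 174, 174, 174]
t=16: [203, 203, 203, 203, 203, 203, 203]

Answer: [203, 203, 203, 203, 203, 203, 203]
Key observation: The state at step 10, [203, 203, 203, 203, 203, 203, 203], reappears at step 16: the system is in a cycle of period 6 from step 10 on.  Therefore the state at step 3676 equals the state at step 10 + ((3676 - 10) mod 6) = 10, which is [203, 203, 203, 203, 203, 203, 203].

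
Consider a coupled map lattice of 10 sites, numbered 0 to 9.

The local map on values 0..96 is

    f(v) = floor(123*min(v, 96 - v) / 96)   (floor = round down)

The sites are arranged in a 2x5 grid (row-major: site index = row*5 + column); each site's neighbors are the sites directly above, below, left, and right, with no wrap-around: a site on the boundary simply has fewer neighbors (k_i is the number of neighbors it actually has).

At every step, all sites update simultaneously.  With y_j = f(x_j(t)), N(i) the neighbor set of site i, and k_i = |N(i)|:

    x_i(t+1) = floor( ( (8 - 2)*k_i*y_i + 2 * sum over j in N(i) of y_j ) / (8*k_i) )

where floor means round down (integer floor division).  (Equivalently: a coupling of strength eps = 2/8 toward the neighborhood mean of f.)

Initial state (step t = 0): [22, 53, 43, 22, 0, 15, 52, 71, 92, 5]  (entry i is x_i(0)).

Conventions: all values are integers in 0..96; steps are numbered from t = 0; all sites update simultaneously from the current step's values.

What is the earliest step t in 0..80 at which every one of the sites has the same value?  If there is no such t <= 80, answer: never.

Answer: never
Key observation: The state at step 9 reappears at step 21 — the system is in a cycle of period 12 from step 9 on.  No step 0..21 is synchronized, and the cycle repeats forever, so no step up to 80 (or ever) has all sites equal.

Derivation:
t=0: [22, 53, 43, 22, 0, 15, 52, 71, 92, 5]  (not all equal)
t=1: [30, 52, 50, 26, 4, 24, 50, 33, 9, 5]  (not all equal)
t=2: [39, 54, 54, 30, 8, 34, 54, 42, 15, 6]  (not all equal)
t=3: [48, 52, 51, 35, 13, 45, 52, 50, 22, 8]  (not all equal)
t=4: [59, 56, 55, 41, 18, 57, 56, 55, 30, 13]  (not all equal)
t=5: [47, 50, 51, 48, 25, 49, 50, 50, 38, 19]  (not all equal)
t=6: [59, 58, 57, 57, 34, 59, 58, 57, 47, 28]  (not all equal)
t=7: [47, 48, 48, 49, 42, 47, 48, 49, 56, 39]  (not all equal)
t=8: [60, 60, 60, 58, 53, 60, 60, 59, 52, 49]  (not all equal)
t=9: [46, 46, 46, 49, 54, 46, 46, 47, 54, 58]  (not all equal)
t=10: [58, 58, 58, 58, 53, 58, 58, 59, 53, 49]  (not all equal)
t=11: [48, 48, 47, 49, 54, 48, 47, 47, 54, 58]  (not all equal)
t=12: [61, 60, 60, 58, 53, 60, 60, 59, 53, 49]  (not all equal)
t=13: [44, 45, 46, 49, 54, 45, 46, 47, 54, 58]  (not all equal)
t=14: [56, 57, 58, 58, 53, 57, 58, 59, 53, 49]  (not all equal)
t=15: [50, 49, 48, 49, 54, 49, 48, 47, 54, 58]  (not all equal)
t=16: [58, 60, 60, 58, 53, 59, 60, 59, 53, 49]  (not all equal)
t=17: [47, 46, 46, 49, 54, 47, 46, 47, 54, 58]  (not all equal)
t=18: [59, 58, 58, 58, 53, 59, 58, 59, 53, 49]  (not all equal)
t=19: [47, 47, 47, 49, 54, 47, 47, 47, 54, 58]  (not all equal)
t=20: [60, 60, 60, 58, 53, 60, 60, 59, 53, 49]  (not all equal)
t=21: [46, 46, 46, 49, 54, 46, 46, 47, 54, 58]  (not all equal)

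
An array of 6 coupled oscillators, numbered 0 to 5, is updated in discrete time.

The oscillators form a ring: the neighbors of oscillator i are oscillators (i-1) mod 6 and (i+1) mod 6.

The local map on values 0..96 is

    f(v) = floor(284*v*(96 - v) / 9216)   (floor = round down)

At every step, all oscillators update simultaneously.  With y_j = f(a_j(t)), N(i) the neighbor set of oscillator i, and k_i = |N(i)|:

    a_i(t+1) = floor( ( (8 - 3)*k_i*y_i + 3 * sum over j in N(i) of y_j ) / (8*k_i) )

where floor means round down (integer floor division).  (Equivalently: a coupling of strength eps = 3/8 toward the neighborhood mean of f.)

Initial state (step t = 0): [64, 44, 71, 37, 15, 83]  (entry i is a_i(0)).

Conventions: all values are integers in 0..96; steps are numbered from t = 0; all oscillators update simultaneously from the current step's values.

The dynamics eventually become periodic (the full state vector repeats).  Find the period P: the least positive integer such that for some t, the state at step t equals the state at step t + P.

Answer: 2
Key observation: The state at step 8, [64, 64, 64, 64, 64, 64], reappears at step 10 — and no state repeats earlier — so the cycle the system enters has period 2.

Derivation:
t=0: [64, 44, 71, 37, 15, 83]
t=1: [58, 65, 59, 58, 41, 39]
t=2: [66, 63, 66, 67, 68, 68]
t=3: [61, 62, 61, 59, 58, 58]
t=4: [65, 64, 65, 66, 67, 66]
t=5: [62, 62, 62, 60, 59, 60]
t=6: [64, 64, 64, 65, 66, 65]
t=7: [62, 63, 62, 62, 61, 62]
t=8: [64, 64, 64, 64, 64, 64]
t=9: [63, 63, 63, 63, 63, 63]
t=10: [64, 64, 64, 64, 64, 64]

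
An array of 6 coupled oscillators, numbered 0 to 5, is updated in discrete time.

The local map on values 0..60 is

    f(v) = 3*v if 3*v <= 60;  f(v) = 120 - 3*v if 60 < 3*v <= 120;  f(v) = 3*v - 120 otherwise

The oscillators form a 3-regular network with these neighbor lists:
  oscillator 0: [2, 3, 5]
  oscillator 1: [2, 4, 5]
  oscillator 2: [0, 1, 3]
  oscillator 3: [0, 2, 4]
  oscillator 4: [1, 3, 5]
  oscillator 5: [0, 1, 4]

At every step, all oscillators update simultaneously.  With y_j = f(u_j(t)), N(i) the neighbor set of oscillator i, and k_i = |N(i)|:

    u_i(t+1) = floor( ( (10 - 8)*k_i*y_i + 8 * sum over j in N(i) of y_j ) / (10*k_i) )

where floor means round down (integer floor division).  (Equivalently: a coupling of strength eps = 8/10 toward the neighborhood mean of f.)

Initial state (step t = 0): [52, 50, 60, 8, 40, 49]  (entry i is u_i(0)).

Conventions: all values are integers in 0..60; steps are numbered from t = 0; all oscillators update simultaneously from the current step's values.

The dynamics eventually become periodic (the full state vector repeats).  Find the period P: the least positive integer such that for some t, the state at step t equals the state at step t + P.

Simulating step by step:
t=0: [52, 50, 60, 8, 40, 49]
t=1: [36, 29, 36, 30, 21, 23]
t=2: [27, 38, 22, 27, 41, 37]
t=3: [35, 18, 33, 33, 15, 14]
t=4: [25, 39, 28, 25, 40, 38]
t=5: [32, 11, 32, 30, 14, 14]
t=6: [30, 35, 28, 30, 36, 34]
t=7: [28, 20, 27, 26, 19, 18]
t=8: [43, 52, 44, 43, 53, 51]
t=9: [16, 29, 16, 17, 28, 29]
t=10: [44, 37, 44, 45, 38, 37]
t=11: [12, 9, 12, 11, 10, 9]
t=12: [32, 30, 32, 33, 29, 30]
t=13: [24, 29, 24, 25, 28, 29]
t=14: [43, 37, 43, 44, 36, 37]
t=15: [9, 9, 9, 10, 10, 9]
t=16: [27, 27, 27, 28, 28, 27]
t=17: [38, 38, 38, 37, 37, 38]
t=18: [6, 6, 6, 7, 7, 6]
t=19: [18, 18, 18, 19, 19, 18]
t=20: [54, 54, 54, 55, 55, 54]
t=21: [42, 42, 42, 43, 43, 42]
t=22: [6, 6, 6, 7, 7, 6]

Answer: 4
Key observation: The state at step 18, [6, 6, 6, 7, 7, 6], reappears at step 22 — and no state repeats earlier — so the cycle the system enters has period 4.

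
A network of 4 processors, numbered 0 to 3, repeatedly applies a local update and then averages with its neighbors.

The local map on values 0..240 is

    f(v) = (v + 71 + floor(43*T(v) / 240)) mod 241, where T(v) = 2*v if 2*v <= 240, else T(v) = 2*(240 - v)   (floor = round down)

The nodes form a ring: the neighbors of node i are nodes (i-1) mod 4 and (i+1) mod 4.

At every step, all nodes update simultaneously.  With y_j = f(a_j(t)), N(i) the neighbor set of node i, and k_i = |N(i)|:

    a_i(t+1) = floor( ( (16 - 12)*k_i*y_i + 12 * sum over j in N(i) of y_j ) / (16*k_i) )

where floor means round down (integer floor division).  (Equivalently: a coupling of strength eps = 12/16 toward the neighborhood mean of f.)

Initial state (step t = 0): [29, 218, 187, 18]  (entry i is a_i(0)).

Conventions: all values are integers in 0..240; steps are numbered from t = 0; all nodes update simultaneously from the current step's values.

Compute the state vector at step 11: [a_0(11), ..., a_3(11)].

Simulating step by step:
t=0: [29, 218, 187, 18]
t=1: [83, 68, 65, 78]
t=2: [172, 169, 166, 172]
t=3: [25, 24, 24, 24]
t=4: [103, 103, 103, 103]
t=5: [210, 210, 210, 210]
t=6: [50, 50, 50, 50]
t=7: [138, 138, 138, 138]
t=8: [4, 4, 4, 4]
t=9: [76, 76, 76, 76]
t=10: [174, 174, 174, 174]
t=11: [27, 27, 27, 27]

Answer: [27, 27, 27, 27]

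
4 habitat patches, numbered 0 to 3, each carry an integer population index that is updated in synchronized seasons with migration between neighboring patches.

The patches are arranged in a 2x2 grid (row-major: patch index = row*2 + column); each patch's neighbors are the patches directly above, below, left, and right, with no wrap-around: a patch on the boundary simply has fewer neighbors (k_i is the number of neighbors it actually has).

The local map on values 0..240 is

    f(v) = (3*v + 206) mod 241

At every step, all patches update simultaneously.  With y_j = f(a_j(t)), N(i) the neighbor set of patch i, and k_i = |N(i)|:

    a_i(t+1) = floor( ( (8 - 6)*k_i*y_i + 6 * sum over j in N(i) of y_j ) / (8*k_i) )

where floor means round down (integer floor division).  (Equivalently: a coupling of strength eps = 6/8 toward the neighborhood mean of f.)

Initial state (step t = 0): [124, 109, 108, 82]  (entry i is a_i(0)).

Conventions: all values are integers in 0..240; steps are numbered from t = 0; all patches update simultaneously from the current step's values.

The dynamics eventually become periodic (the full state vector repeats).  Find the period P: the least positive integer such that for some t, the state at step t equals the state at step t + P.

Simulating step by step:
t=0: [124, 109, 108, 82]
t=1: [61, 127, 127, 89]
t=2: [115, 168, 168, 136]
t=3: [188, 132, 132, 204]
t=4: [101, 83, 83, 113]
t=5: [167, 87, 87, 176]
t=6: [225, 145, 145, 172]
t=7: [158, 189, 189, 179]
t=8: [87, 94, 94, 42]
t=9: [61, 120, 120, 27]
t=10: [100, 93, 93, 74]
t=11: [8, 79, 79, 49]
t=12: [209, 178, 178, 179]
t=13: [40, 53, 53, 17]
t=14: [114, 68, 68, 97]
t=15: [143, 72, 72, 130]
t=16: [174, 145, 145, 164]
t=17: [120, 122, 122, 173]
t=18: [88, 54, 54, 68]
t=19: [152, 181, 181, 137]
t=20: [64, 124, 124, 53]
t=21: [111, 129, 129, 103]
t=22: [97, 61, 61, 91]
t=23: [114, 131, 131, 170]
t=24: [104, 141, 141, 146]
t=25: [119, 111, 111, 150]
t=26: [63, 109, 109, 86]
t=27: [76, 154, 154, 94]
t=28: [187, 121, 121, 141]
t=29: [76, 93, 93, 102]
t=30: [50, 84, 84, 9]
t=31: [191, 184, 184, 221]
t=32: [40, 84, 84, 62]
t=33: [184, 142, 142, 200]
t=34: [121, 81, 81, 133]
t=35: [177, 130, 130, 186]
t=36: [89, 49, 49, 95]
t=37: [142, 118, 118, 86]
t=38: [96, 159, 159, 114]
t=39: [153, 79, 79, 167]
t=40: [197, 203, 203, 207]
t=41: [87, 89, 89, 95]
t=42: [230, 146, 146, 176]
t=43: [164, 109, 109, 124]
t=44: [92, 129, 129, 62]
t=45: [83, 84, 84, 121]
t=46: [216, 167, 167, 184]
t=47: [201, 118, 118, 177]
t=48: [80, 57, 57, 62]
t=49: [153, 167, 167, 139]
t=50: [214, 177, 177, 204]
t=51: [41, 86, 86, 34]
t=52: [189, 113, 113, 184]
t=53: [59, 47, 47, 56]
t=54: [115, 129, 129, 112]
t=55: [100, 76, 76, 98]
t=56: [150, 64, 64, 149]
t=57: [161, 168, 168, 160]
t=58: [222, 211, 211, 222]
t=59: [124, 140, 140, 124]
t=60: [132, 108, 108, 132]
t=61: [66, 102, 102, 66]
t=62: [63, 129, 129, 63]
t=63: [121, 143, 143, 121]
t=64: [136, 103, 103, 136]
t=65: [57, 107, 107, 57]
t=66: [67, 113, 113, 67]
t=67: [88, 140, 140, 88]
t=68: [165, 207, 207, 165]
t=69: [132, 190, 190, 132]
t=70: [69, 103, 103, 69]
t=71: [67, 137, 137, 67]
t=72: [142, 158, 158, 142]
t=73: [186, 162, 162, 186]
t=74: [167, 83, 83, 167]
t=75: [216, 222, 222, 216]
t=76: [144, 135, 135, 144]
t=77: [135, 149, 149, 135]
t=78: [160, 139, 139, 160]
t=79: [156, 188, 188, 156]
t=80: [83, 155, 155, 83]
t=81: [195, 207, 207, 195]
t=82: [95, 77, 77, 95]
t=83: [149, 55, 55, 149]
t=84: [140, 160, 160, 140]
t=85: [189, 159, 159, 189]
t=86: [163, 87, 87, 163]
t=87: [222, 216, 216, 222]
t=88: [135, 144, 144, 135]
t=89: [149, 135, 135, 149]
t=90: [139, 160, 160, 139]
t=91: [188, 156, 156, 188]
t=92: [155, 83, 83, 155]
t=93: [207, 195, 195, 207]
t=94: [77, 95, 95, 77]
t=95: [55, 149, 149, 55]
t=96: [160, 140, 140, 160]
t=97: [159, 189, 189, 159]
t=98: [87, 163, 163, 87]
t=99: [216, 222, 222, 216]

Answer: 24
Key observation: The state at step 75, [216, 222, 222, 216], reappears at step 99 — and no state repeats earlier — so the cycle the system enters has period 24.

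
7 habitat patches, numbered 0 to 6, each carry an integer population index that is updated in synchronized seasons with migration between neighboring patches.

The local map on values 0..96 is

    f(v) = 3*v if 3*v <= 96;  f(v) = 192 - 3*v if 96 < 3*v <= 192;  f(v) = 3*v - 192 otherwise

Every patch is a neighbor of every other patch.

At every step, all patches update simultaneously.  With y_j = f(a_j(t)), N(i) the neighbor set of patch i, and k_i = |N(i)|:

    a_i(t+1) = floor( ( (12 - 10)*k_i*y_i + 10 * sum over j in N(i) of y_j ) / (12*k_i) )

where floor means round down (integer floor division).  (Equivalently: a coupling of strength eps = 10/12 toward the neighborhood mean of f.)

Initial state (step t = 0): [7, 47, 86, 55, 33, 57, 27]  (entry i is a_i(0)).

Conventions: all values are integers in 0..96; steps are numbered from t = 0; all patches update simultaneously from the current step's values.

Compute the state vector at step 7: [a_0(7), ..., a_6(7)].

Simulating step by step:
t=0: [7, 47, 86, 55, 33, 57, 27]
t=1: [50, 51, 51, 50, 52, 50, 52]
t=2: [39, 39, 39, 39, 39, 39, 39]
t=3: [75, 75, 75, 75, 75, 75, 75]
t=4: [33, 33, 33, 33, 33, 33, 33]
t=5: [93, 93, 93, 93, 93, 93, 93]
t=6: [87, 87, 87, 87, 87, 87, 87]
t=7: [69, 69, 69, 69, 69, 69, 69]

Answer: [69, 69, 69, 69, 69, 69, 69]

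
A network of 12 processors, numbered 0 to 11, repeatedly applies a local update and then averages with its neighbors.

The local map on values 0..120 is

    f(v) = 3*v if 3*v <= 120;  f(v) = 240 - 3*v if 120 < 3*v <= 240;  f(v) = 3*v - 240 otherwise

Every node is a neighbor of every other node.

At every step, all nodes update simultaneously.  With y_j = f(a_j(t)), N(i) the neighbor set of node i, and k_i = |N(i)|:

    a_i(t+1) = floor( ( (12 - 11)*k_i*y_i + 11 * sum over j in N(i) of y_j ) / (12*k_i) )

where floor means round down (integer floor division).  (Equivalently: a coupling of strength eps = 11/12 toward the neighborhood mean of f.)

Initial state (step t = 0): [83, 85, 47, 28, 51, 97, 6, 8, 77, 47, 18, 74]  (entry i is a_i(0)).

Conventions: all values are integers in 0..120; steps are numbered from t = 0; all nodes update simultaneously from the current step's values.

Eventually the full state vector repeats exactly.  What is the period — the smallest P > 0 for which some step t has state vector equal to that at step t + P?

Answer: 4
Key observation: The state at step 2, [99, 99, 99, 99, 99, 99, 99, 99, 99, 99, 99, 99], reappears at step 6 — and no state repeats earlier — so the cycle the system enters has period 4.

Derivation:
t=0: [83, 85, 47, 28, 51, 97, 6, 8, 77, 47, 18, 74]
t=1: [47, 47, 47, 47, 47, 47, 47, 47, 47, 47, 47, 47]
t=2: [99, 99, 99, 99, 99, 99, 99, 99, 99, 99, 99, 99]
t=3: [57, 57, 57, 57, 57, 57, 57, 57, 57, 57, 57, 57]
t=4: [69, 69, 69, 69, 69, 69, 69, 69, 69, 69, 69, 69]
t=5: [33, 33, 33, 33, 33, 33, 33, 33, 33, 33, 33, 33]
t=6: [99, 99, 99, 99, 99, 99, 99, 99, 99, 99, 99, 99]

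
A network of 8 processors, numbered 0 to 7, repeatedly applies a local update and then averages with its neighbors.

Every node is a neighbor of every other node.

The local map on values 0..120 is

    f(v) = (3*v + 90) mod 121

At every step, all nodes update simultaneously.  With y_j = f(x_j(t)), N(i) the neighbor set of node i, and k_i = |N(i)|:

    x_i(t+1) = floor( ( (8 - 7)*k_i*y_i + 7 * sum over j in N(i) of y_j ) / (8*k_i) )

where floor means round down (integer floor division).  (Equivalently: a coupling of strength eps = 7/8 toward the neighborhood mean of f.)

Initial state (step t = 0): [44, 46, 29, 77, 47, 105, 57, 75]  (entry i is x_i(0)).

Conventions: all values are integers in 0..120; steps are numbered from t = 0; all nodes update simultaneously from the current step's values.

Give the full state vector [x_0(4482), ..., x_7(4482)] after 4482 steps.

Answer: [67, 67, 67, 67, 67, 67, 67, 67]
Key observation: The state at step 1, [73, 73, 73, 73, 73, 73, 73, 73], reappears at step 6: the system is in a cycle of period 5 from step 1 on.  Therefore the state at step 4482 equals the state at step 1 + ((4482 - 1) mod 5) = 2, which is [67, 67, 67, 67, 67, 67, 67, 67].

Derivation:
t=0: [44, 46, 29, 77, 47, 105, 57, 75]
t=1: [73, 73, 73, 73, 73, 73, 73, 73]
t=2: [67, 67, 67, 67, 67, 67, 67, 67]
t=3: [49, 49, 49, 49, 49, 49, 49, 49]
t=4: [116, 116, 116, 116, 116, 116, 116, 116]
t=5: [75, 75, 75, 75, 75, 75, 75, 75]
t=6: [73, 73, 73, 73, 73, 73, 73, 73]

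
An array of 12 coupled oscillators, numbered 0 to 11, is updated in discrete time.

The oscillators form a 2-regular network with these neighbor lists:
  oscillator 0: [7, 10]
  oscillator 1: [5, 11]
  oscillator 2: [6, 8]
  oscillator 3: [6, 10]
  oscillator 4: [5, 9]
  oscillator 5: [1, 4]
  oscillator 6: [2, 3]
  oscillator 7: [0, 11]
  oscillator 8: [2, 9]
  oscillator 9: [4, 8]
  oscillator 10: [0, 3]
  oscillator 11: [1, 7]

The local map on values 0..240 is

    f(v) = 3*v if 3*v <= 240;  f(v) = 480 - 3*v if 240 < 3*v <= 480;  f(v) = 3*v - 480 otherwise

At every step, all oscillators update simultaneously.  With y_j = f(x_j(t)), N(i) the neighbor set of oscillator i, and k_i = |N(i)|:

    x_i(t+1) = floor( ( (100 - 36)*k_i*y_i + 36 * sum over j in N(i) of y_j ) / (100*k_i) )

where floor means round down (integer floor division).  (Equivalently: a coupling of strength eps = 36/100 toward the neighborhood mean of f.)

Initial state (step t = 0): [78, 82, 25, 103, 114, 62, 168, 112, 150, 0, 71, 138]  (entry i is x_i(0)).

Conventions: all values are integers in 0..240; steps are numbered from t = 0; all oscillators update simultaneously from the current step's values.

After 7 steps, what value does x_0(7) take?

Answer: x_0(7) = 70

Derivation:
t=0: [78, 82, 25, 103, 114, 62, 168, 112, 150, 0, 71, 138]
t=1: [214, 195, 57, 152, 121, 186, 59, 146, 32, 30, 209, 110]
t=2: [137, 108, 158, 73, 105, 89, 148, 83, 108, 95, 127, 122]
t=3: [103, 158, 38, 164, 179, 194, 63, 180, 136, 182, 115, 142]
t=4: [144, 31, 119, 66, 66, 76, 143, 78, 78, 65, 119, 46]
t=5: [94, 125, 130, 158, 202, 198, 90, 183, 207, 202, 123, 147]
t=6: [159, 94, 120, 61, 123, 114, 151, 86, 129, 128, 107, 56]
t=7: [70, 181, 98, 150, 113, 143, 71, 172, 98, 98, 135, 183]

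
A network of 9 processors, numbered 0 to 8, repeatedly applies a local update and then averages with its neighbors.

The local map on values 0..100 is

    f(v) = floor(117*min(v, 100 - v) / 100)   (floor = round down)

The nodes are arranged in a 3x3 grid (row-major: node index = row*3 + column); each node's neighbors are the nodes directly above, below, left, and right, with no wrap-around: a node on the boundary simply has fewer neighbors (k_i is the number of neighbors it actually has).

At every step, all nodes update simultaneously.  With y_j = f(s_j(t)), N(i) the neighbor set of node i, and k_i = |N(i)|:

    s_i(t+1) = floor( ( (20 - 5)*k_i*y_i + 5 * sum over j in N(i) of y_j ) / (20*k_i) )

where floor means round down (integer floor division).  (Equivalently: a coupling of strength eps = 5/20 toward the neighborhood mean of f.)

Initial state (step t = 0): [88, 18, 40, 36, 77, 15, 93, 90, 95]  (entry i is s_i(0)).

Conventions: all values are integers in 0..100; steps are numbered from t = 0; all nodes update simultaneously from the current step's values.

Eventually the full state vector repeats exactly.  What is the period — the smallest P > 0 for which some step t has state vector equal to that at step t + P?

Answer: 2
Key observation: The state at step 12, [54, 52, 51, 55, 55, 52, 56, 55, 53], reappears at step 14 — and no state repeats earlier — so the cycle the system enters has period 2.

Derivation:
t=0: [88, 18, 40, 36, 77, 15, 93, 90, 95]
t=1: [18, 22, 39, 35, 25, 19, 12, 11, 7]
t=2: [23, 26, 39, 35, 27, 23, 17, 13, 10]
t=3: [28, 31, 40, 36, 30, 26, 21, 16, 13]
t=4: [33, 36, 42, 39, 34, 30, 25, 19, 17]
t=5: [39, 42, 46, 42, 38, 35, 30, 23, 21]
t=6: [46, 48, 50, 47, 43, 40, 35, 28, 26]
t=7: [53, 55, 56, 52, 49, 46, 40, 34, 32]
t=8: [54, 52, 51, 55, 55, 51, 46, 40, 39]
t=9: [53, 55, 56, 52, 52, 55, 52, 47, 46]
t=10: [54, 52, 51, 55, 55, 52, 55, 54, 53]
t=11: [53, 55, 56, 52, 52, 55, 52, 52, 54]
t=12: [54, 52, 51, 55, 55, 52, 56, 55, 53]
t=13: [53, 55, 56, 52, 52, 55, 51, 52, 54]
t=14: [54, 52, 51, 55, 55, 52, 56, 55, 53]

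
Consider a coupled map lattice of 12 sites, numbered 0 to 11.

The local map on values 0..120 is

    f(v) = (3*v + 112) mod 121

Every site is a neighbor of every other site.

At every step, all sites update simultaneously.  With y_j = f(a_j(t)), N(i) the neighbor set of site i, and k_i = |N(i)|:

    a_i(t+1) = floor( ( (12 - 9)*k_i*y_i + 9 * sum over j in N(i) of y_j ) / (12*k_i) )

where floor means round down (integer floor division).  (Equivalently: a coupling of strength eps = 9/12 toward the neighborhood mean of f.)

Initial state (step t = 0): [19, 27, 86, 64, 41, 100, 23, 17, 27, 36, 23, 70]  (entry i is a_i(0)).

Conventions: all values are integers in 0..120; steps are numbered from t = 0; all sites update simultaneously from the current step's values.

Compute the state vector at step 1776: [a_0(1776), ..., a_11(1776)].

Answer: [71, 71, 71, 71, 71, 71, 71, 71, 71, 71, 71, 71]
Key observation: The state at step 6, [71, 71, 71, 71, 71, 71, 71, 71, 71, 71, 71, 71], reappears at step 11: the system is in a cycle of period 5 from step 6 on.  Therefore the state at step 1776 equals the state at step 6 + ((1776 - 6) mod 5) = 6, which is [71, 71, 71, 71, 71, 71, 71, 71, 71, 71, 71, 71].

Derivation:
t=0: [19, 27, 86, 64, 41, 100, 23, 17, 27, 36, 23, 70]
t=1: [60, 65, 53, 63, 72, 61, 63, 59, 65, 70, 63, 66]
t=2: [58, 60, 54, 59, 64, 58, 59, 57, 60, 63, 59, 61]
t=3: [47, 48, 45, 47, 50, 47, 47, 46, 48, 50, 47, 48]
t=4: [12, 12, 11, 12, 13, 12, 12, 11, 12, 13, 12, 12]
t=5: [27, 27, 26, 27, 27, 27, 27, 26, 27, 27, 27, 27]
t=6: [71, 71, 71, 71, 71, 71, 71, 71, 71, 71, 71, 71]
t=7: [83, 83, 83, 83, 83, 83, 83, 83, 83, 83, 83, 83]
t=8: [119, 119, 119, 119, 119, 119, 119, 119, 119, 119, 119, 119]
t=9: [106, 106, 106, 106, 106, 106, 106, 106, 106, 106, 106, 106]
t=10: [67, 67, 67, 67, 67, 67, 67, 67, 67, 67, 67, 67]
t=11: [71, 71, 71, 71, 71, 71, 71, 71, 71, 71, 71, 71]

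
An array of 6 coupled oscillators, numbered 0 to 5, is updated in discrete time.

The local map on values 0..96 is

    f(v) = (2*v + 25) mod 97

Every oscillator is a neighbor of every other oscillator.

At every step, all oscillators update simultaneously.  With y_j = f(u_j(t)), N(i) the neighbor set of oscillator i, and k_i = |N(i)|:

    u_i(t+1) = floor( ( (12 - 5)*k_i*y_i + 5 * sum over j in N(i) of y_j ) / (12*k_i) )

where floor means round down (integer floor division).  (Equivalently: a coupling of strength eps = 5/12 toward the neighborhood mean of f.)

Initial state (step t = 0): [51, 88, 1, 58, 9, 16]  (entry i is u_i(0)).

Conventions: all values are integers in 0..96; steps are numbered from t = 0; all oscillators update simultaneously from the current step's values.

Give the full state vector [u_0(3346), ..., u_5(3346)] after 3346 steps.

Simulating step by step:
t=0: [51, 88, 1, 58, 9, 16]
t=1: [32, 20, 30, 39, 38, 45]
t=2: [66, 54, 64, 25, 24, 31]
t=3: [62, 50, 60, 69, 68, 75]
t=4: [54, 42, 52, 61, 60, 67]
t=5: [38, 26, 36, 45, 44, 51]
t=6: [14, 50, 12, 21, 20, 27]
t=7: [54, 42, 52, 61, 60, 67]

Answer: [54, 42, 52, 61, 60, 67]
Key observation: The state at step 4, [54, 42, 52, 61, 60, 67], reappears at step 7: the system is in a cycle of period 3 from step 4 on.  Therefore the state at step 3346 equals the state at step 4 + ((3346 - 4) mod 3) = 4, which is [54, 42, 52, 61, 60, 67].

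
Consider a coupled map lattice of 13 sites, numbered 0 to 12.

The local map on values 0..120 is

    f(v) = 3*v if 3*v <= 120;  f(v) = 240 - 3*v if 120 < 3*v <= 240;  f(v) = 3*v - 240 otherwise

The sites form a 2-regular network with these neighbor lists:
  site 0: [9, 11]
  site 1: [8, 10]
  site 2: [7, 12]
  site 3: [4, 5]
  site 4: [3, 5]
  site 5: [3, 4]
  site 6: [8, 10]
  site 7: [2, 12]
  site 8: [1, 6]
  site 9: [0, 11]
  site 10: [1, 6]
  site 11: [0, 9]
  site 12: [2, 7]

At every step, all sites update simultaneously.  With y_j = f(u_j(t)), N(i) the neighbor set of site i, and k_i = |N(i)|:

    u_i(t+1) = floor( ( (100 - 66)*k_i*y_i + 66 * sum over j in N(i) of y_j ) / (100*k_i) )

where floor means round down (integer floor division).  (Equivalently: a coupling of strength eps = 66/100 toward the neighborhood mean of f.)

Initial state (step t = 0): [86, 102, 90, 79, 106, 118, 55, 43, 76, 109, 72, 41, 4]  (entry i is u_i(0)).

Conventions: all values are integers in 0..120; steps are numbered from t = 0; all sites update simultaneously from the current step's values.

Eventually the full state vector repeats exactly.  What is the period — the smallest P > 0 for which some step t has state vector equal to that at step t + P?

Simulating step by step:
t=0: [86, 102, 90, 79, 106, 118, 55, 43, 76, 109, 72, 41, 4]
t=1: [73, 34, 50, 64, 65, 65, 37, 51, 50, 74, 54, 74, 50]
t=2: [19, 90, 89, 46, 45, 45, 93, 88, 100, 18, 96, 18, 89]
t=3: [55, 45, 26, 103, 104, 104, 48, 25, 43, 54, 39, 54, 26]
t=4: [76, 110, 77, 70, 71, 71, 107, 76, 104, 77, 106, 77, 77]
t=5: [10, 80, 9, 28, 27, 27, 77, 10, 80, 9, 82, 9, 9]
t=6: [28, 1, 27, 82, 81, 81, 5, 28, 2, 27, 5, 27, 27]
t=7: [82, 7, 81, 4, 3, 3, 12, 82, 7, 81, 11, 81, 81]
t=8: [4, 24, 3, 10, 9, 9, 30, 4, 25, 3, 30, 3, 3]
t=9: [10, 78, 9, 28, 27, 27, 85, 10, 78, 9, 84, 9, 9]
t=10: [28, 7, 27, 82, 81, 81, 11, 28, 8, 27, 11, 27, 27]
t=11: [82, 25, 81, 4, 3, 3, 30, 82, 25, 81, 29, 81, 81]
t=12: [4, 78, 3, 10, 9, 9, 84, 4, 79, 3, 84, 3, 3]
t=13: [10, 6, 9, 28, 27, 27, 9, 10, 6, 9, 10, 9, 9]
t=14: [28, 21, 27, 82, 81, 81, 25, 28, 20, 27, 25, 27, 27]
t=15: [82, 65, 81, 4, 3, 3, 70, 82, 65, 81, 71, 81, 81]
t=16: [4, 39, 3, 10, 9, 9, 33, 4, 40, 3, 33, 3, 3]
t=17: [10, 112, 9, 28, 27, 27, 105, 10, 112, 9, 104, 9, 9]
t=18: [28, 88, 27, 82, 81, 81, 80, 28, 89, 27, 80, 27, 27]
t=19: [82, 17, 81, 4, 3, 3, 8, 82, 17, 81, 7, 81, 81]
t=20: [4, 41, 3, 10, 9, 9, 31, 4, 42, 3, 31, 3, 3]
t=21: [10, 108, 9, 28, 27, 27, 99, 10, 108, 9, 100, 9, 9]
t=22: [28, 76, 27, 82, 81, 81, 66, 28, 75, 27, 66, 27, 27]
t=23: [82, 22, 81, 4, 3, 3, 33, 82, 22, 81, 32, 81, 81]
t=24: [4, 75, 3, 10, 9, 9, 87, 4, 76, 3, 87, 3, 3]
t=25: [10, 15, 9, 28, 27, 27, 18, 10, 15, 9, 19, 9, 9]
t=26: [28, 48, 27, 82, 81, 81, 52, 28, 47, 27, 52, 27, 27]
t=27: [82, 93, 81, 4, 3, 3, 88, 82, 93, 81, 87, 81, 81]
t=28: [4, 33, 3, 10, 9, 9, 27, 4, 34, 3, 27, 3, 3]
t=29: [10, 94, 9, 28, 27, 27, 87, 10, 94, 9, 86, 9, 9]
t=30: [28, 34, 27, 82, 81, 81, 26, 28, 35, 27, 26, 27, 27]
t=31: [82, 95, 81, 4, 3, 3, 86, 82, 95, 81, 85, 81, 81]
t=32: [4, 35, 3, 10, 9, 9, 25, 4, 36, 3, 25, 3, 3]
t=33: [10, 96, 9, 28, 27, 27, 85, 10, 96, 9, 84, 9, 9]
t=34: [28, 36, 27, 82, 81, 81, 24, 28, 37, 27, 24, 27, 27]
t=35: [82, 97, 81, 4, 3, 3, 84, 82, 97, 81, 83, 81, 81]
t=36: [4, 37, 3, 10, 9, 9, 23, 4, 38, 3, 23, 3, 3]
t=37: [10, 98, 9, 28, 27, 27, 83, 10, 98, 9, 82, 9, 9]
t=38: [28, 38, 27, 82, 81, 81, 22, 28, 39, 27, 22, 27, 27]
t=39: [82, 99, 81, 4, 3, 3, 82, 82, 99, 81, 81, 81, 81]
t=40: [4, 39, 3, 10, 9, 9, 21, 4, 40, 3, 21, 3, 3]
t=41: [10, 100, 9, 28, 27, 27, 81, 10, 100, 9, 80, 9, 9]
t=42: [28, 40, 27, 82, 81, 81, 20, 28, 41, 27, 20, 27, 27]
t=43: [82, 99, 81, 4, 3, 3, 78, 82, 99, 81, 79, 81, 81]
t=44: [4, 39, 3, 10, 9, 9, 21, 4, 40, 3, 21, 3, 3]

Answer: 4
Key observation: The state at step 40, [4, 39, 3, 10, 9, 9, 21, 4, 40, 3, 21, 3, 3], reappears at step 44 — and no state repeats earlier — so the cycle the system enters has period 4.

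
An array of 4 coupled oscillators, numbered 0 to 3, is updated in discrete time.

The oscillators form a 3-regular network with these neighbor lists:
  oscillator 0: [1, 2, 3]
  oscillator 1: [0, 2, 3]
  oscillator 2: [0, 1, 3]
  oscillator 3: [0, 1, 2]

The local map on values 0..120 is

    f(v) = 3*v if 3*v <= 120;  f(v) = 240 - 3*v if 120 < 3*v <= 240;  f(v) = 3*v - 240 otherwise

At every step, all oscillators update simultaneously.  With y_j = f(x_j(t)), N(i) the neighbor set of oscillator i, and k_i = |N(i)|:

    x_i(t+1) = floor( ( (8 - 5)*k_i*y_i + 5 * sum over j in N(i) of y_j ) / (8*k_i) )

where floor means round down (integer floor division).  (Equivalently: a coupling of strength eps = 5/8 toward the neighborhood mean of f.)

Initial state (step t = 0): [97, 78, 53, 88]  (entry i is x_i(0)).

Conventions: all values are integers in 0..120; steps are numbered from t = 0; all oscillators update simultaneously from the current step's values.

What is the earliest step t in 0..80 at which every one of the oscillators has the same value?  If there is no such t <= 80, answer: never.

Answer: 4
Key observation: Synchronization is absorbing here: once all oscillators are equal they stay equal, and step 4 is the first all-equal step.

Derivation:
t=0: [97, 78, 53, 88]  (not all equal)
t=1: [42, 34, 47, 37]  (not all equal)
t=2: [107, 105, 105, 107]  (not all equal)
t=3: [78, 77, 77, 78]  (not all equal)
t=4: [7, 7, 7, 7]  (all equal)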